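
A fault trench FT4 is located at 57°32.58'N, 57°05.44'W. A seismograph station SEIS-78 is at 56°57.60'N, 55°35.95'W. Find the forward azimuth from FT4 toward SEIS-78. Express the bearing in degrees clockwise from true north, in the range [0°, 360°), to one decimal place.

125.2°

FT4: φ = +57.54300°, λ = -57.09067°
SEIS-78: φ = +56.96000°, λ = -55.59917°
Δλ = 1.4915°
y = sin Δλ · cos φ₂ = 0.014191
x = cos φ₁ sin φ₂ − sin φ₁ cos φ₂ cos Δλ = -0.010019
θ = atan2(y, x) = 125.2223° → 125.2223° (mod 360°)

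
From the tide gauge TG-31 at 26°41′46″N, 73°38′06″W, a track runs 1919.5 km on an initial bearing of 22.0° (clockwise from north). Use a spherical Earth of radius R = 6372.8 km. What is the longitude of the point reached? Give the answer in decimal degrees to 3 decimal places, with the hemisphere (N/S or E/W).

TG-31: φ = +26.69611°, λ = -73.63500°
δ = d/R = 1919.5/6372.8 = 0.301202 rad
φ₂ = arcsin(sin φ₁ cos δ + cos φ₁ sin δ cos θ)
   = arcsin(0.44926·0.95498 + 0.89340·0.29667·0.92718) = 42.43688°
λ₂ = λ₁ + atan2(sin θ sin δ cos φ₁, cos δ − sin φ₁ sin φ₂) = -64.97425°

64.974°W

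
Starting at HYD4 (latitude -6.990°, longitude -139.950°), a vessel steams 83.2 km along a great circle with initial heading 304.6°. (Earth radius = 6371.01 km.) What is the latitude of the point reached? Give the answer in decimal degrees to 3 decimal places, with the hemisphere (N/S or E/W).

6.565°S

δ = d/R = 83.2/6371.01 = 0.013059 rad
φ₂ = arcsin(sin φ₁ cos δ + cos φ₁ sin δ cos θ)
   = arcsin(-0.12170·0.99991 + 0.99257·0.01306·0.56784) = -6.56472°
λ₂ = λ₁ + atan2(sin θ sin δ cos φ₁, cos δ − sin φ₁ sin φ₂) = -140.56996°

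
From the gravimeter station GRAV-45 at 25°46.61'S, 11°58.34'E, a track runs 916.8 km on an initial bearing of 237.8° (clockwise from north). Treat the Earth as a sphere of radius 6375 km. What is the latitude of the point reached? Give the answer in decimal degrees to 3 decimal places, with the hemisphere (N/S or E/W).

29.944°S

GRAV-45: φ = -25.77683°, λ = +11.97233°
δ = d/R = 916.8/6375 = 0.143812 rad
φ₂ = arcsin(sin φ₁ cos δ + cos φ₁ sin δ cos θ)
   = arcsin(-0.43487·0.98968 + 0.90049·0.14332·-0.53288) = -29.94369°
λ₂ = λ₁ + atan2(sin θ sin δ cos φ₁, cos δ − sin φ₁ sin φ₂) = 3.92708°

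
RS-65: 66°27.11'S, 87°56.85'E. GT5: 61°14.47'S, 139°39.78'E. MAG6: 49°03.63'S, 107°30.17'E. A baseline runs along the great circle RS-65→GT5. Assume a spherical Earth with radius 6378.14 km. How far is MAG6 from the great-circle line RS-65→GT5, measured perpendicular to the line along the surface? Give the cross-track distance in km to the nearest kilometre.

1962 km

RS-65: φ = -66.45183°, λ = +87.94750°
GT5: φ = -61.24117°, λ = +139.66300°
MAG6: φ = -49.06050°, λ = +107.50283°
δ₁₃ = central angle RS-65→MAG6 = 0.350547 rad  (haversine)
θ₁₃ = bearing RS-65→MAG6 = 39.693°,  θ₁₂ = bearing RS-65→GT5 = 101.520°
dₓₜ = R·arcsin(sin δ₁₃ · sin(θ₁₃ − θ₁₂)) = 6378.14·arcsin(0.34341·sin(-61.828°)) = -1961.617 km
|dₓₜ| = 1961.617 km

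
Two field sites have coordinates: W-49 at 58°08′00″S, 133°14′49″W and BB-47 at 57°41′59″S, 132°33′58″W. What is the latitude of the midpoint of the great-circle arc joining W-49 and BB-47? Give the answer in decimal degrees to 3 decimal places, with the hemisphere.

57.917°S

W-49: φ = -58.13333°, λ = -133.24694°
BB-47: φ = -57.69972°, λ = -132.56611°
Bx = cos φ₂ cos Δλ = 0.534319,  By = cos φ₂ sin Δλ = 0.006349
φₘ = atan2(sin φ₁ + sin φ₂, √((cos φ₁ + Bx)² + By²)) = -57.91698°
λₘ = λ₁ + atan2(By, cos φ₁ + Bx) = -132.90447°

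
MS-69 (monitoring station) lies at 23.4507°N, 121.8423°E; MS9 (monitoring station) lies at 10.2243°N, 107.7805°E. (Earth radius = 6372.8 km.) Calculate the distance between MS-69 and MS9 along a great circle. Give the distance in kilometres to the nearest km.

2096 km

Δφ = -13.2264°,  Δλ = -14.0618°
a = sin²(Δφ/2) + cos φ₁ cos φ₂ sin²(Δλ/2) = 0.026790
c = 2·arcsin(√a) = 0.328834 rad = 18.8408°
d = R·c = 6372.8 × 0.328834 = 2095.6 km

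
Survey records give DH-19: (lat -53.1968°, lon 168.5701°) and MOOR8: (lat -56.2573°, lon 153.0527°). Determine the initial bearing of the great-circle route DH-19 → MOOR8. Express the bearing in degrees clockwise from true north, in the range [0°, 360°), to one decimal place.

244.9°

Δλ = -15.5174°
y = sin Δλ · cos φ₂ = -0.148604
x = cos φ₁ sin φ₂ − sin φ₁ cos φ₂ cos Δλ = -0.069602
θ = atan2(y, x) = -115.0972° → 244.9028° (mod 360°)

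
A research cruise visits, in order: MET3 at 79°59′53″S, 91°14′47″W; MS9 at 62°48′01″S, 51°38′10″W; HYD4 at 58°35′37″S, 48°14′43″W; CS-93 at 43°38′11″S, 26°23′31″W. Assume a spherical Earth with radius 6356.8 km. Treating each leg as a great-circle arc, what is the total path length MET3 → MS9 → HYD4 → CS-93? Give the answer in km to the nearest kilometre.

MET3: φ = -79.99806°, λ = -91.24639°
MS9: φ = -62.80028°, λ = -51.63611°
HYD4: φ = -58.59361°, λ = -48.24528°
CS-93: φ = -43.63639°, λ = -26.39194°
MET3→MS9: c = 0.356678 rad, d = 2267.33 km
MS9→HYD4: c = 0.078901 rad, d = 501.56 km
HYD4→CS-93: c = 0.351035 rad, d = 2231.46 km
Total = 2267.33 + 501.56 + 2231.46 = 5000.34 km

5000 km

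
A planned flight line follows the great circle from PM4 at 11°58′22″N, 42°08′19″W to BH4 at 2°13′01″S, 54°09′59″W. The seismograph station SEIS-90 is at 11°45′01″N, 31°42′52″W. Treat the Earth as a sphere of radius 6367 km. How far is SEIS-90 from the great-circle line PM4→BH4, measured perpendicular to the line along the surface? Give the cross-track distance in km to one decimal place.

PM4: φ = +11.97278°, λ = -42.13861°
BH4: φ = -2.21694°, λ = -54.16639°
SEIS-90: φ = +11.75028°, λ = -31.71444°
δ₁₃ = central angle PM4→SEIS-90 = 0.178083 rad  (haversine)
θ₁₃ = bearing PM4→SEIS-90 = 90.172°,  θ₁₂ = bearing PM4→BH4 = 220.877°
dₓₜ = R·arcsin(sin δ₁₃ · sin(θ₁₃ − θ₁₂)) = 6367·arcsin(0.17714·sin(-130.705°)) = -857.603 km
|dₓₜ| = 857.603 km

857.6 km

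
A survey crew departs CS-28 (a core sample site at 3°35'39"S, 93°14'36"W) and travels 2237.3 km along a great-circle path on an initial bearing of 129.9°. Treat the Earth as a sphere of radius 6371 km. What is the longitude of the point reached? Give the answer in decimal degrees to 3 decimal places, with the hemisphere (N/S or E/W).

CS-28: φ = -3.59417°, λ = -93.24333°
δ = d/R = 2237.3/6371 = 0.351169 rad
φ₂ = arcsin(sin φ₁ cos δ + cos φ₁ sin δ cos θ)
   = arcsin(-0.06269·0.93897 + 0.99803·0.34400·-0.64145) = -16.20561°
λ₂ = λ₁ + atan2(sin θ sin δ cos φ₁, cos δ − sin φ₁ sin φ₂) = -77.29196°

77.292°W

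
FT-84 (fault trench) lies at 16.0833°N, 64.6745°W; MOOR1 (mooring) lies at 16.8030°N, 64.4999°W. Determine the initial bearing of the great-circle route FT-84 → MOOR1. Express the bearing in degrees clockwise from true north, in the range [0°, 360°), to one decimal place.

Δλ = 0.1746°
y = sin Δλ · cos φ₂ = 0.002917
x = cos φ₁ sin φ₂ − sin φ₁ cos φ₂ cos Δλ = 0.012562
θ = atan2(y, x) = 13.0738° → 13.0738° (mod 360°)

13.1°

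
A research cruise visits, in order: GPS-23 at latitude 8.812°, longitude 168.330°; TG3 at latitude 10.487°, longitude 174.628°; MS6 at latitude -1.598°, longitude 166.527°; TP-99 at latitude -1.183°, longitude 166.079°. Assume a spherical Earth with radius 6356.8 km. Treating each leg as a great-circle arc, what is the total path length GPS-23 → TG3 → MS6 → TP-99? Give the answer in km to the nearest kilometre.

2393 km

GPS-23→TG3: c = 0.112234 rad, d = 713.45 km
TG3→MS6: c = 0.253543 rad, d = 1611.72 km
MS6→TP-99: c = 0.010657 rad, d = 67.74 km
Total = 713.45 + 1611.72 + 67.74 = 2392.91 km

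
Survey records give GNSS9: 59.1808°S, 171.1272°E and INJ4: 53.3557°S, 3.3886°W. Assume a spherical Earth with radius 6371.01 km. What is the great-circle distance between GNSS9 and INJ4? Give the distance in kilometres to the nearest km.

7492 km

Δφ = 5.8251°,  Δλ = -174.5158°
a = sin²(Δφ/2) + cos φ₁ cos φ₂ sin²(Δλ/2) = 0.307664
c = 2·arcsin(√a) = 1.175944 rad = 67.3766°
d = R·c = 6371.01 × 1.175944 = 7492.0 km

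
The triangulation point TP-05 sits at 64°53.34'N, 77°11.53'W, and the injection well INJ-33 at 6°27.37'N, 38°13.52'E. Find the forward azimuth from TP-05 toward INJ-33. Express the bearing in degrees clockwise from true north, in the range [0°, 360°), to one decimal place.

64.2°

TP-05: φ = +64.88900°, λ = -77.19217°
INJ-33: φ = +6.45617°, λ = +38.22533°
Δλ = 115.4175°
y = sin Δλ · cos φ₂ = 0.897476
x = cos φ₁ sin φ₂ − sin φ₁ cos φ₂ cos Δλ = 0.433898
θ = atan2(y, x) = 64.1979° → 64.1979° (mod 360°)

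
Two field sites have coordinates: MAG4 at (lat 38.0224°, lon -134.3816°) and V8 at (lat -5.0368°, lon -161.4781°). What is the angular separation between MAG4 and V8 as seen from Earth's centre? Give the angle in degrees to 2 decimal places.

Δφ = -43.0592°,  Δλ = -27.0965°
a = sin²(Δφ/2) + cos φ₁ cos φ₂ sin²(Δλ/2) = 0.177741
c = 2·arcsin(√a) = 0.870404 rad = 49.8705°

49.87°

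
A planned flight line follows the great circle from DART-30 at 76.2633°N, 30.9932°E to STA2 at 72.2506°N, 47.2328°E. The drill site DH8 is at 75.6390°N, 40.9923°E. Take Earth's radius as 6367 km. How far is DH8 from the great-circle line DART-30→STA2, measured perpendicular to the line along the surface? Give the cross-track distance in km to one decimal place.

δ₁₃ = central angle DART-30→DH8 = 0.043684 rad  (haversine)
θ₁₃ = bearing DART-30→DH8 = 99.538°,  θ₁₂ = bearing DART-30→STA2 = 124.303°
dₓₜ = R·arcsin(sin δ₁₃ · sin(θ₁₃ − θ₁₂)) = 6367·arcsin(0.04367·sin(-24.765°)) = -116.478 km
|dₓₜ| = 116.478 km

116.5 km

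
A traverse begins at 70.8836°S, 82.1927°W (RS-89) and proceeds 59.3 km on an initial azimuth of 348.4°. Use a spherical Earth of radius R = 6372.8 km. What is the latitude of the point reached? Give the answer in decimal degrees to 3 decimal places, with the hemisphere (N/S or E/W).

δ = d/R = 59.3/6372.8 = 0.009305 rad
φ₂ = arcsin(sin φ₁ cos δ + cos φ₁ sin δ cos θ)
   = arcsin(-0.94486·0.99996 + 0.32749·0.00931·0.97958) = -70.36106°
λ₂ = λ₁ + atan2(sin θ sin δ cos φ₁, cos δ − sin φ₁ sin φ₂) = -82.51167°

70.361°S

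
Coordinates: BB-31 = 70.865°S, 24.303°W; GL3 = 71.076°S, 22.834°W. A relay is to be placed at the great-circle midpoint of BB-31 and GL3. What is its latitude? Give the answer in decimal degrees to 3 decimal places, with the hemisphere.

70.972°S

Bx = cos φ₂ cos Δλ = 0.324207,  By = cos φ₂ sin Δλ = 0.008314
φₘ = atan2(sin φ₁ + sin φ₂, √((cos φ₁ + Bx)² + By²)) = -70.97195°
λₘ = λ₁ + atan2(By, cos φ₁ + Bx) = -23.57242°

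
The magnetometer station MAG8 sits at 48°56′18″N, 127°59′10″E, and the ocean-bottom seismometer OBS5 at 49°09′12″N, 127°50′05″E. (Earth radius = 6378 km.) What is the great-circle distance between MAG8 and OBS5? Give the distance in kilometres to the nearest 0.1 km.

MAG8: φ = +48.93833°, λ = +127.98611°
OBS5: φ = +49.15333°, λ = +127.83472°
Δφ = 0.2150°,  Δλ = -0.1514°
a = sin²(Δφ/2) + cos φ₁ cos φ₂ sin²(Δλ/2) = 0.000004
c = 2·arcsin(√a) = 0.004133 rad = 0.2368°
d = R·c = 6378 × 0.004133 = 26.4 km

26.4 km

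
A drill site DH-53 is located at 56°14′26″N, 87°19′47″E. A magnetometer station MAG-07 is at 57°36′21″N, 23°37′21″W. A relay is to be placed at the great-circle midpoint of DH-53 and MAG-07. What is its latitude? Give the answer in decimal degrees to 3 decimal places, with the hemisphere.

DH-53: φ = +56.24056°, λ = +87.32972°
MAG-07: φ = +57.60583°, λ = -23.62250°
Bx = cos φ₂ cos Δλ = -0.191575,  By = cos φ₂ sin Δλ = -0.500317
φₘ = atan2(sin φ₁ + sin φ₂, √((cos φ₁ + Bx)² + By²)) = 69.73267°
λₘ = λ₁ + atan2(By, cos φ₁ + Bx) = 33.37695°

69.733°N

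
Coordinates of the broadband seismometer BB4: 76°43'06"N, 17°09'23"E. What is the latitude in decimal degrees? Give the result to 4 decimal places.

76.7183°N

76° + 43′/60 + 6″/3600 = 76 + 0.71667 + 0.00167 = 76.7183°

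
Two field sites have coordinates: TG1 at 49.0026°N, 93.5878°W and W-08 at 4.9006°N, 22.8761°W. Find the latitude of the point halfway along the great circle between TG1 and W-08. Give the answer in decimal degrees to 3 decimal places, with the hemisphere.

31.670°N

Bx = cos φ₂ cos Δλ = 0.329114,  By = cos φ₂ sin Δλ = 0.940418
φₘ = atan2(sin φ₁ + sin φ₂, √((cos φ₁ + Bx)² + By²)) = 31.66998°
λₘ = λ₁ + atan2(By, cos φ₁ + Bx) = -49.91825°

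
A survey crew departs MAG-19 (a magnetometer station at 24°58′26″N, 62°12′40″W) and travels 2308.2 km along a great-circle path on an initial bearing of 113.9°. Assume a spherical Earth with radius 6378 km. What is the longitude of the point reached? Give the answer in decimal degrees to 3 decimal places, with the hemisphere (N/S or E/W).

MAG-19: φ = +24.97389°, λ = -62.21111°
δ = d/R = 2308.2/6378 = 0.361900 rad
φ₂ = arcsin(sin φ₁ cos δ + cos φ₁ sin δ cos θ)
   = arcsin(0.42221·0.93523 + 0.90650·0.35405·-0.40514) = 15.35671°
λ₂ = λ₁ + atan2(sin θ sin δ cos φ₁, cos δ − sin φ₁ sin φ₂) = -42.59730°

42.597°W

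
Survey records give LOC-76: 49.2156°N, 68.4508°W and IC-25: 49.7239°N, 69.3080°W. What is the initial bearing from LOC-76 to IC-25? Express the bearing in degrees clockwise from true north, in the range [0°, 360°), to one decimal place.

312.7°

Δλ = -0.8572°
y = sin Δλ · cos φ₂ = -0.009671
x = cos φ₁ sin φ₂ − sin φ₁ cos φ₂ cos Δλ = 0.008926
θ = atan2(y, x) = -47.2949° → 312.7051° (mod 360°)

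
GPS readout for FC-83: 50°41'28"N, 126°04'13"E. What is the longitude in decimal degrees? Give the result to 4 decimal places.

126.0703°E

126° + 4′/60 + 13″/3600 = 126 + 0.06667 + 0.00361 = 126.0703°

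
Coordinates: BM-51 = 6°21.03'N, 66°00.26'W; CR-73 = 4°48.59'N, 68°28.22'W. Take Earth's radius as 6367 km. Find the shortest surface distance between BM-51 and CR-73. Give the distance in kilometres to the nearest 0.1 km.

322.0 km

BM-51: φ = +6.35050°, λ = -66.00433°
CR-73: φ = +4.80983°, λ = -68.47033°
Δφ = -1.5407°,  Δλ = -2.4660°
a = sin²(Δφ/2) + cos φ₁ cos φ₂ sin²(Δλ/2) = 0.000639
c = 2·arcsin(√a) = 0.050575 rad = 2.8977°
d = R·c = 6367 × 0.050575 = 322.0 km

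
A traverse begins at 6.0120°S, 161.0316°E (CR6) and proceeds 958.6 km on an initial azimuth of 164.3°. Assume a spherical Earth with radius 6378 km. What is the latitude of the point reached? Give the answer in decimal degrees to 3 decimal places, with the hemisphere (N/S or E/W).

14.295°S

δ = d/R = 958.6/6378 = 0.150298 rad
φ₂ = arcsin(sin φ₁ cos δ + cos φ₁ sin δ cos θ)
   = arcsin(-0.10474·0.98873 + 0.99450·0.14973·-0.96269) = -14.29471°
λ₂ = λ₁ + atan2(sin θ sin δ cos φ₁, cos δ − sin φ₁ sin φ₂) = 163.42797°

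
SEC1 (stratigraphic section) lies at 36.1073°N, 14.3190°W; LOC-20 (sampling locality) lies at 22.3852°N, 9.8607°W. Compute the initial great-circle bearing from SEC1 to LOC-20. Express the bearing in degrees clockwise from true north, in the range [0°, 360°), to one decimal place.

Δλ = 4.4583°
y = sin Δλ · cos φ₂ = 0.071876
x = cos φ₁ sin φ₂ − sin φ₁ cos φ₂ cos Δλ = -0.235564
θ = atan2(y, x) = 163.0319° → 163.0319° (mod 360°)

163.0°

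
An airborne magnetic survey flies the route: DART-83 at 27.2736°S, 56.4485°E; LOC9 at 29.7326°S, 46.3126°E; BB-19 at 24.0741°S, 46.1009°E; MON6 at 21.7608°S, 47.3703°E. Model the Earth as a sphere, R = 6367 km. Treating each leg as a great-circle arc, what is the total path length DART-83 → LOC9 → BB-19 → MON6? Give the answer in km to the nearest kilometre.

1944 km

DART-83→LOC9: c = 0.161211 rad, d = 1026.43 km
LOC9→BB-19: c = 0.098814 rad, d = 629.15 km
BB-19→MON6: c = 0.045238 rad, d = 288.03 km
Total = 1026.43 + 629.15 + 288.03 = 1943.61 km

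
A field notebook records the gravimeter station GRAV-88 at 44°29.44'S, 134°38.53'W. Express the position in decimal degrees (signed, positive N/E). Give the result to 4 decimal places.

lat: 44.4907° S → -44.4907°
lon: 134.6422° W → -134.6422°

-44.4907°, -134.6422°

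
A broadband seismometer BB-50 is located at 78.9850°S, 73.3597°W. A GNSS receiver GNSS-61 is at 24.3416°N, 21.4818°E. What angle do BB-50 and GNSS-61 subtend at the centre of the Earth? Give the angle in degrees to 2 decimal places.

114.79°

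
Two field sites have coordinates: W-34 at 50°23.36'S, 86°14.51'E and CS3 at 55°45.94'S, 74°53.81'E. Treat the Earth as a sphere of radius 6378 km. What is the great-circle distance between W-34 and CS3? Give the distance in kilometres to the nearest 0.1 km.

964.3 km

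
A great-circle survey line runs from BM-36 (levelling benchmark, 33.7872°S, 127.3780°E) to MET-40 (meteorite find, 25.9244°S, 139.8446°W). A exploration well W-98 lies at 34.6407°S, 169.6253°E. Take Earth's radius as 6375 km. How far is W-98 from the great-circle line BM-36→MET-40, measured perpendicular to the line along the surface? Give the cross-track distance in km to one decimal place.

δ₁₃ = central angle BM-36→W-98 = 0.605396 rad  (haversine)
θ₁₃ = bearing BM-36→W-98 = 103.592°,  θ₁₂ = bearing BM-36→MET-40 = 113.338°
dₓₜ = R·arcsin(sin δ₁₃ · sin(θ₁₃ − θ₁₂)) = 6375·arcsin(0.56909·sin(-9.746°)) = -615.096 km
|dₓₜ| = 615.096 km

615.1 km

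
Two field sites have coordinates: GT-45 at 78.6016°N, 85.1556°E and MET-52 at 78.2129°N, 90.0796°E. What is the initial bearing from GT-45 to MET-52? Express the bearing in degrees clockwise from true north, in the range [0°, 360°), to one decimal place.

Δλ = 4.9240°
y = sin Δλ · cos φ₂ = 0.017534
x = cos φ₁ sin φ₂ − sin φ₁ cos φ₂ cos Δλ = -0.006045
θ = atan2(y, x) = 109.0223° → 109.0223° (mod 360°)

109.0°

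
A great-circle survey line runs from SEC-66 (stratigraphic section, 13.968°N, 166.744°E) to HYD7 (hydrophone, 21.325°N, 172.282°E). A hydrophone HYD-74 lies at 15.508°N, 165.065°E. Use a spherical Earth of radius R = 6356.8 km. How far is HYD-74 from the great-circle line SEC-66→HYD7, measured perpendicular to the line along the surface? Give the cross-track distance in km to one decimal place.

δ₁₃ = central angle SEC-66→HYD-74 = 0.039058 rad  (haversine)
θ₁₃ = bearing SEC-66→HYD-74 = 313.694°,  θ₁₂ = bearing SEC-66→HYD7 = 34.851°
dₓₜ = R·arcsin(sin δ₁₃ · sin(θ₁₃ − θ₁₂)) = 6356.8·arcsin(0.03905·sin(278.843°)) = -245.331 km
|dₓₜ| = 245.331 km

245.3 km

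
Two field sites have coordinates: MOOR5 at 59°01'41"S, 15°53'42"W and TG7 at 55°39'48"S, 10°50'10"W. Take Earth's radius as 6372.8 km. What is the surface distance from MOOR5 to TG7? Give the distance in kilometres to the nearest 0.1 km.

MOOR5: φ = -59.02806°, λ = -15.89500°
TG7: φ = -55.66333°, λ = -10.83611°
Δφ = 3.3647°,  Δλ = 5.0589°
a = sin²(Δφ/2) + cos φ₁ cos φ₂ sin²(Δλ/2) = 0.001427
c = 2·arcsin(√a) = 0.075577 rad = 4.3302°
d = R·c = 6372.8 × 0.075577 = 481.6 km

481.6 km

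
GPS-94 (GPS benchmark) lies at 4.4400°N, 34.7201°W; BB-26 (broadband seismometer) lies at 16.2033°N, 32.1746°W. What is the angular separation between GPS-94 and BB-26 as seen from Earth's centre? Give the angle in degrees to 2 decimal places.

Δφ = 11.7633°,  Δλ = 2.5455°
a = sin²(Δφ/2) + cos φ₁ cos φ₂ sin²(Δλ/2) = 0.010973
c = 2·arcsin(√a) = 0.209892 rad = 12.0259°

12.03°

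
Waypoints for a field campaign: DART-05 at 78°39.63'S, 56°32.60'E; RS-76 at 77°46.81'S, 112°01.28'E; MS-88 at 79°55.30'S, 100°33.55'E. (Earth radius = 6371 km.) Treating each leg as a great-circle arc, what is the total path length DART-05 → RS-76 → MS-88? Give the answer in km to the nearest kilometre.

1557 km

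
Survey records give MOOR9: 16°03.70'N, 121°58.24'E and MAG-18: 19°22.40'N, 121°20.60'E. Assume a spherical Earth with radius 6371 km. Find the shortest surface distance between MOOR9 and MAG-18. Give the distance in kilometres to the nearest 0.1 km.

MOOR9: φ = +16.06167°, λ = +121.97067°
MAG-18: φ = +19.37333°, λ = +121.34333°
Δφ = 3.3117°,  Δλ = -0.6273°
a = sin²(Δφ/2) + cos φ₁ cos φ₂ sin²(Δλ/2) = 0.000862
c = 2·arcsin(√a) = 0.058733 rad = 3.3651°
d = R·c = 6371 × 0.058733 = 374.2 km

374.2 km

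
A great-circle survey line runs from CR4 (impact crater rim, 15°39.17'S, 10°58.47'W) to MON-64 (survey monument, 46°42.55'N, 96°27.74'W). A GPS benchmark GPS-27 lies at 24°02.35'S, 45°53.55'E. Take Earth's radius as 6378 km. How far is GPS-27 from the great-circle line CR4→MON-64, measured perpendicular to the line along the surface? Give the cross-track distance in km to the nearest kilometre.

2452 km

CR4: φ = -15.65283°, λ = -10.97450°
MON-64: φ = +46.70917°, λ = -96.46233°
GPS-27: φ = -24.03917°, λ = +45.89250°
δ₁₃ = central angle CR4→GPS-27 = 0.939026 rad  (haversine)
θ₁₃ = bearing CR4→GPS-27 = 108.613°,  θ₁₂ = bearing CR4→MON-64 = 316.305°
dₓₜ = R·arcsin(sin δ₁₃ · sin(θ₁₃ − θ₁₂)) = 6378·arcsin(0.80698·sin(-207.692°)) = 2451.784 km
|dₓₜ| = 2451.784 km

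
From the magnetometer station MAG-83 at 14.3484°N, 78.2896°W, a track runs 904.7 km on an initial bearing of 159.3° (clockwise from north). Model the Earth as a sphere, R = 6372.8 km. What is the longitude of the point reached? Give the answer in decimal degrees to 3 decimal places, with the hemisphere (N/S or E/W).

75.403°W

δ = d/R = 904.7/6372.8 = 0.141963 rad
φ₂ = arcsin(sin φ₁ cos δ + cos φ₁ sin δ cos θ)
   = arcsin(0.24782·0.98994 + 0.96881·0.14149·-0.93544) = 6.72479°
λ₂ = λ₁ + atan2(sin θ sin δ cos φ₁, cos δ − sin φ₁ sin φ₂) = -75.40306°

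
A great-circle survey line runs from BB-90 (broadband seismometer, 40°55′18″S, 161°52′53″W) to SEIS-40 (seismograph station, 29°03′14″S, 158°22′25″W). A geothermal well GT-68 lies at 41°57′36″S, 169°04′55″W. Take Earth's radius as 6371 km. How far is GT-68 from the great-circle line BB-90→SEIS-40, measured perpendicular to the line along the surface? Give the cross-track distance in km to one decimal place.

BB-90: φ = -40.92167°, λ = -161.88139°
SEIS-40: φ = -29.05389°, λ = -158.37361°
GT-68: φ = -41.96000°, λ = -169.08194°
δ₁₃ = central angle BB-90→GT-68 = 0.095906 rad  (haversine)
θ₁₃ = bearing BB-90→GT-68 = 256.741°,  θ₁₂ = bearing BB-90→SEIS-40 = 14.651°
dₓₜ = R·arcsin(sin δ₁₃ · sin(θ₁₃ − θ₁₂)) = 6371·arcsin(0.09576·sin(242.090°)) = -539.763 km
|dₓₜ| = 539.763 km

539.8 km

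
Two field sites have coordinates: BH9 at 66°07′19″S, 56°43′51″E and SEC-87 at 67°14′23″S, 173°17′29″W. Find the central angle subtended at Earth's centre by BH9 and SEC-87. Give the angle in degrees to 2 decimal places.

42.05°

BH9: φ = -66.12194°, λ = +56.73083°
SEC-87: φ = -67.23972°, λ = -173.29139°
Δφ = -1.1178°,  Δλ = 129.9778°
a = sin²(Δφ/2) + cos φ₁ cos φ₂ sin²(Δλ/2) = 0.128706
c = 2·arcsin(√a) = 0.733869 rad = 42.0476°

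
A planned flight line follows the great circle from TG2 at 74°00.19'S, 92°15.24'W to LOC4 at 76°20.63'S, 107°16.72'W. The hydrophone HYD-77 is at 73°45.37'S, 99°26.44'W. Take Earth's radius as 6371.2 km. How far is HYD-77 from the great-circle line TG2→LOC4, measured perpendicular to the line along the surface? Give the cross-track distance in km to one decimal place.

TG2: φ = -74.00317°, λ = -92.25400°
LOC4: φ = -76.34383°, λ = -107.27867°
HYD-77: φ = -73.75617°, λ = -99.44067°
δ₁₃ = central angle TG2→HYD-77 = 0.035071 rad  (haversine)
θ₁₃ = bearing TG2→HYD-77 = 273.595°,  θ₁₂ = bearing TG2→LOC4 = 231.548°
dₓₜ = R·arcsin(sin δ₁₃ · sin(θ₁₃ − θ₁₂)) = 6371.2·arcsin(0.03506·sin(42.046°)) = 149.629 km
|dₓₜ| = 149.629 km

149.6 km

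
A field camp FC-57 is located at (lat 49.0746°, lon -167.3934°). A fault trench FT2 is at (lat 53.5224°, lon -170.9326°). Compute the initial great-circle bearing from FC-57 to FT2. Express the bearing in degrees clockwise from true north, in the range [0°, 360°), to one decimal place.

334.9°

Δλ = -3.5392°
y = sin Δλ · cos φ₂ = -0.036700
x = cos φ₁ sin φ₂ − sin φ₁ cos φ₂ cos Δλ = 0.078408
θ = atan2(y, x) = -25.0827° → 334.9173° (mod 360°)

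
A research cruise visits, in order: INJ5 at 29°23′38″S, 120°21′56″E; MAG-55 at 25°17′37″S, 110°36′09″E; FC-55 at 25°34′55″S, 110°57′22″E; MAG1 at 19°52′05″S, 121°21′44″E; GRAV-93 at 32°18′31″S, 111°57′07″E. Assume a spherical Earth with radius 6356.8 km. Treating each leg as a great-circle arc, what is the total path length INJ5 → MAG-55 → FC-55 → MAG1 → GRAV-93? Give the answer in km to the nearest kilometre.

INJ5: φ = -29.39389°, λ = +120.36556°
MAG-55: φ = -25.29361°, λ = +110.60250°
FC-55: φ = -25.58194°, λ = +110.95611°
MAG1: φ = -19.86806°, λ = +121.36222°
GRAV-93: φ = -32.30861°, λ = +111.95194°
INJ5→MAG-55: c = 0.167336 rad, d = 1063.72 km
MAG-55→FC-55: c = 0.007509 rad, d = 47.73 km
FC-55→MAG1: c = 0.194838 rad, d = 1238.54 km
MAG1→GRAV-93: c = 0.262195 rad, d = 1666.72 km
Total = 1063.72 + 47.73 + 1238.54 + 1666.72 = 4016.72 km

4017 km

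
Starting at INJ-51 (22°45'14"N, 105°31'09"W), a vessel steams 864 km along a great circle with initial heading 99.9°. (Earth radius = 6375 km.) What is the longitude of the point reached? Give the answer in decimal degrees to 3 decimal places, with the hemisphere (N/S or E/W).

INJ-51: φ = +22.75389°, λ = -105.51917°
δ = d/R = 864/6375 = 0.135529 rad
φ₂ = arcsin(sin φ₁ cos δ + cos φ₁ sin δ cos θ)
   = arcsin(0.38677·0.99083 + 0.92217·0.13511·-0.17193) = 21.21106°
λ₂ = λ₁ + atan2(sin θ sin δ cos φ₁, cos δ − sin φ₁ sin φ₂) = -97.31069°

97.311°W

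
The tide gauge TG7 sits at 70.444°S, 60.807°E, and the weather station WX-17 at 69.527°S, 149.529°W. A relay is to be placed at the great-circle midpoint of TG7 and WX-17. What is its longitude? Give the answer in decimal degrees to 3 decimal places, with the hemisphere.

140.272°E

Bx = cos φ₂ cos Δλ = -0.301875,  By = cos φ₂ sin Δλ = 0.176656
φₘ = atan2(sin φ₁ + sin φ₂, √((cos φ₁ + Bx)² + By²)) = -84.53797°
λₘ = λ₁ + atan2(By, cos φ₁ + Bx) = 140.27211°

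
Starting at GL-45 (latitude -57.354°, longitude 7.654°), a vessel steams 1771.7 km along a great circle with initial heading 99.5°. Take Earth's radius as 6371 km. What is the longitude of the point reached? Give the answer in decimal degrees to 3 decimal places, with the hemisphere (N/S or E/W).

δ = d/R = 1771.7/6371 = 0.278088 rad
φ₂ = arcsin(sin φ₁ cos δ + cos φ₁ sin δ cos θ)
   = arcsin(-0.84202·0.96158 + 0.53945·0.27452·-0.16505) = -56.52353°
λ₂ = λ₁ + atan2(sin θ sin δ cos φ₁, cos δ − sin φ₁ sin φ₂) = 37.05080°

37.051°E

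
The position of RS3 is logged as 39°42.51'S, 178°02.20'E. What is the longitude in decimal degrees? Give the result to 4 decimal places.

178.0367°E

178° + 2.20′/60 = 178 + 0.03667 = 178.0367°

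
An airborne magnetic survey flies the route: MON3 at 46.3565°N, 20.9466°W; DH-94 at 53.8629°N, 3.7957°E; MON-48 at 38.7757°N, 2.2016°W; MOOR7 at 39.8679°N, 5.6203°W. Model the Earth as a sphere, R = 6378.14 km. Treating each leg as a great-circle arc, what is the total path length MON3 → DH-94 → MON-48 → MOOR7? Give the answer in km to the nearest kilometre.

MON3→DH-94: c = 0.304267 rad, d = 1940.66 km
DH-94→MON-48: c = 0.272821 rad, d = 1740.09 km
MON-48→MOOR7: c = 0.049936 rad, d = 318.50 km
Total = 1940.66 + 1740.09 + 318.50 = 3999.24 km

3999 km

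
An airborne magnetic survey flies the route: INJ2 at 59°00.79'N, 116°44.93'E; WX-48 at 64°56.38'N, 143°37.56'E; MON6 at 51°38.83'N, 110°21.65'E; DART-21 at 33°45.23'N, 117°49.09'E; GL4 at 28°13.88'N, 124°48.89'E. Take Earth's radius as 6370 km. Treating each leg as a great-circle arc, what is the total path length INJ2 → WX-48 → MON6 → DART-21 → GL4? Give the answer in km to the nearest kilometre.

6914 km

INJ2: φ = +59.01317°, λ = +116.74883°
WX-48: φ = +64.93967°, λ = +143.62600°
MON6: φ = +51.64717°, λ = +110.36083°
DART-21: φ = +33.75383°, λ = +117.81817°
GL4: φ = +28.23133°, λ = +124.81483°
INJ2→WX-48: c = 0.241005 rad, d = 1535.20 km
WX-48→MON6: c = 0.375996 rad, d = 2395.10 km
MON6→DART-21: c = 0.326201 rad, d = 2077.90 km
DART-21→GL4: c = 0.142222 rad, d = 905.95 km
Total = 1535.20 + 2395.10 + 2077.90 + 905.95 = 6914.15 km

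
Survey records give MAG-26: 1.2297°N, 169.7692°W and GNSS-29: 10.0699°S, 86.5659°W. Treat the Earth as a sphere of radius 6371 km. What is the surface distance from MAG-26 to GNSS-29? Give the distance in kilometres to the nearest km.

Δφ = -11.2996°,  Δλ = 83.2033°
a = sin²(Δφ/2) + cos φ₁ cos φ₂ sin²(Δλ/2) = 0.443628
c = 2·arcsin(√a) = 1.457812 rad = 83.5265°
d = R·c = 6371 × 1.457812 = 9287.7 km

9288 km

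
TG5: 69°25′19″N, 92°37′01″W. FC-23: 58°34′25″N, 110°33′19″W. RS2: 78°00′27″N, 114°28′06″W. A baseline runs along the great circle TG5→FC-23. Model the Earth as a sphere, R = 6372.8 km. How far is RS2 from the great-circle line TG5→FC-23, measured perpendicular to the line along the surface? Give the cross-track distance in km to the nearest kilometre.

1085 km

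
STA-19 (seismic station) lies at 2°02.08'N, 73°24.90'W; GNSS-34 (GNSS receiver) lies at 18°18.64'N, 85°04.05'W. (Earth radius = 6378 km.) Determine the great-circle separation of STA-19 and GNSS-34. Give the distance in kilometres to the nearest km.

STA-19: φ = +2.03467°, λ = -73.41500°
GNSS-34: φ = +18.31067°, λ = -85.06750°
Δφ = 16.2760°,  Δλ = -11.6525°
a = sin²(Δφ/2) + cos φ₁ cos φ₂ sin²(Δλ/2) = 0.029815
c = 2·arcsin(√a) = 0.347082 rad = 19.8863°
d = R·c = 6378 × 0.347082 = 2213.7 km

2214 km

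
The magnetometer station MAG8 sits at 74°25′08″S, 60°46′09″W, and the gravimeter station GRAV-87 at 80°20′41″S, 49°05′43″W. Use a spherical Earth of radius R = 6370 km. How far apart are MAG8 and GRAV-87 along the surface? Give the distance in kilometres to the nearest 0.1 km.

MAG8: φ = -74.41889°, λ = -60.76917°
GRAV-87: φ = -80.34472°, λ = -49.09528°
Δφ = -5.9258°,  Δλ = 11.6739°
a = sin²(Δφ/2) + cos φ₁ cos φ₂ sin²(Δλ/2) = 0.003138
c = 2·arcsin(√a) = 0.112090 rad = 6.4223°
d = R·c = 6370 × 0.112090 = 714.0 km

714.0 km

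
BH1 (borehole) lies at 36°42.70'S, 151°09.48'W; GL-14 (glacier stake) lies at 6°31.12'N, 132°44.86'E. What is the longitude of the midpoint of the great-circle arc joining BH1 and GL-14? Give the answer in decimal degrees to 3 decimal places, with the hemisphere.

BH1: φ = -36.71167°, λ = -151.15800°
GL-14: φ = +6.51867°, λ = +132.74767°
Bx = cos φ₂ cos Δλ = 0.238770,  By = cos φ₂ sin Δλ = -0.964417
φₘ = atan2(sin φ₁ + sin φ₂, √((cos φ₁ + Bx)² + By²)) = -18.84746°
λₘ = λ₁ + atan2(By, cos φ₁ + Bx) = 166.01315°

166.013°E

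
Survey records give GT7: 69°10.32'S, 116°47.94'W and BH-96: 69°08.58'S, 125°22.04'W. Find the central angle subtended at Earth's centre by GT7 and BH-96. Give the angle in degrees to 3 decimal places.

GT7: φ = -69.17200°, λ = -116.79900°
BH-96: φ = -69.14300°, λ = -125.36733°
Δφ = 0.0290°,  Δλ = -8.5683°
a = sin²(Δφ/2) + cos φ₁ cos φ₂ sin²(Δλ/2) = 0.000707
c = 2·arcsin(√a) = 0.053167 rad = 3.0463°

3.046°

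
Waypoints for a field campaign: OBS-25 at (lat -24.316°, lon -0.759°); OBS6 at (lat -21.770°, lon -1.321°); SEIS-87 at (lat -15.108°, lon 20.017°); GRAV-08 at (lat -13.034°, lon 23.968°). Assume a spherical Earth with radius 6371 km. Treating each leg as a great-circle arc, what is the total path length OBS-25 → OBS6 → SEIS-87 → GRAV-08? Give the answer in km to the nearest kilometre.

OBS-25→OBS6: c = 0.045343 rad, d = 288.88 km
OBS6→SEIS-87: c = 0.371491 rad, d = 2366.77 km
SEIS-87→GRAV-08: c = 0.076051 rad, d = 484.52 km
Total = 288.88 + 2366.77 + 484.52 = 3140.17 km

3140 km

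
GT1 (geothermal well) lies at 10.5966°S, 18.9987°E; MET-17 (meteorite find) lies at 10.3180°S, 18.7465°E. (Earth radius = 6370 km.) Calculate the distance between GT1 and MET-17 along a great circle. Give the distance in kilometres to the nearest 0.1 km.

41.5 km

Δφ = 0.2786°,  Δλ = -0.2522°
a = sin²(Δφ/2) + cos φ₁ cos φ₂ sin²(Δλ/2) = 0.000011
c = 2·arcsin(√a) = 0.006510 rad = 0.3730°
d = R·c = 6370 × 0.006510 = 41.5 km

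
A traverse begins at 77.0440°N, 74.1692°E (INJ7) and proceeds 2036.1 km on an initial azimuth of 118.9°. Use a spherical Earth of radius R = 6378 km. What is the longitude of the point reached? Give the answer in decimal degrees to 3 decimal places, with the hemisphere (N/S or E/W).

111.468°E

δ = d/R = 2036.1/6378 = 0.319238 rad
φ₂ = arcsin(sin φ₁ cos δ + cos φ₁ sin δ cos θ)
   = arcsin(0.97454·0.94947 + 0.22420·0.31384·-0.48328) = 63.03677°
λ₂ = λ₁ + atan2(sin θ sin δ cos φ₁, cos δ − sin φ₁ sin φ₂) = 111.46795°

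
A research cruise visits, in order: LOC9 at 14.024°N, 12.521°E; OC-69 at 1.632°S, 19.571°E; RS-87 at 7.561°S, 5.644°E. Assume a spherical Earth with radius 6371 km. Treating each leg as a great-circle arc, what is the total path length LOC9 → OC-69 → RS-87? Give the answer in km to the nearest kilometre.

3584 km

LOC9→OC-69: c = 0.299219 rad, d = 1906.32 km
OC-69→RS-87: c = 0.263358 rad, d = 1677.85 km
Total = 1906.32 + 1677.85 = 3584.18 km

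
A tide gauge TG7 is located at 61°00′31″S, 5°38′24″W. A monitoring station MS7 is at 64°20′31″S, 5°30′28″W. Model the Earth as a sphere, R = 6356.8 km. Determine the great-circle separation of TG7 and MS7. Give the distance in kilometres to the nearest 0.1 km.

TG7: φ = -61.00861°, λ = -5.64000°
MS7: φ = -64.34194°, λ = -5.50778°
Δφ = -3.3333°,  Δλ = 0.1322°
a = sin²(Δφ/2) + cos φ₁ cos φ₂ sin²(Δλ/2) = 0.000846
c = 2·arcsin(√a) = 0.058187 rad = 3.3339°
d = R·c = 6356.8 × 0.058187 = 369.9 km

369.9 km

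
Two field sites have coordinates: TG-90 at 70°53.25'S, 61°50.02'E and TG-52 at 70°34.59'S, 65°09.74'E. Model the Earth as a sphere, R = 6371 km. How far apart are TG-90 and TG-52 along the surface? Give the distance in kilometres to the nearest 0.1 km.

126.9 km

TG-90: φ = -70.88750°, λ = +61.83367°
TG-52: φ = -70.57650°, λ = +65.16233°
Δφ = 0.3110°,  Δλ = 3.3287°
a = sin²(Δφ/2) + cos φ₁ cos φ₂ sin²(Δλ/2) = 0.000099
c = 2·arcsin(√a) = 0.019922 rad = 1.1414°
d = R·c = 6371 × 0.019922 = 126.9 km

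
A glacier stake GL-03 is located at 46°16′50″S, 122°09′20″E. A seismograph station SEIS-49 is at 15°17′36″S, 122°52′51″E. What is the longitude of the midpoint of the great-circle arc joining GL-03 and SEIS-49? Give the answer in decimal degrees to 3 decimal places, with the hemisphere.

122.578°E

GL-03: φ = -46.28056°, λ = +122.15556°
SEIS-49: φ = -15.29333°, λ = +122.88083°
Bx = cos φ₂ cos Δλ = 0.964511,  By = cos φ₂ sin Δλ = 0.012210
φₘ = atan2(sin φ₁ + sin φ₂, √((cos φ₁ + Bx)² + By²)) = -30.78744°
λₘ = λ₁ + atan2(By, cos φ₁ + Bx) = 122.57809°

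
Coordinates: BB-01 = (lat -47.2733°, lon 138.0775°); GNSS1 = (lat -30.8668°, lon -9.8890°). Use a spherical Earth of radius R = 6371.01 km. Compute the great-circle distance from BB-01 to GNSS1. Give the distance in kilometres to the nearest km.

Δφ = 16.4065°,  Δλ = -147.9665°
a = sin²(Δφ/2) + cos φ₁ cos φ₂ sin²(Δλ/2) = 0.558421
c = 2·arcsin(√a) = 1.687906 rad = 96.7099°
d = R·c = 6371.01 × 1.687906 = 10753.7 km

10754 km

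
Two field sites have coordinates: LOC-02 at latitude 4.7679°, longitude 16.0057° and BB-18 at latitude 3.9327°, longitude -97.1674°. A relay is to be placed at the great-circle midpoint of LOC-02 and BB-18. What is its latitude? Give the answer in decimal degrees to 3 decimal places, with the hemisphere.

Bx = cos φ₂ cos Δλ = -0.392584,  By = cos φ₂ sin Δλ = -0.917155
φₘ = atan2(sin φ₁ + sin φ₂, √((cos φ₁ + Bx)² + By²)) = 7.86535°
λₘ = λ₁ + atan2(By, cos φ₁ + Bx) = -40.62901°

7.865°N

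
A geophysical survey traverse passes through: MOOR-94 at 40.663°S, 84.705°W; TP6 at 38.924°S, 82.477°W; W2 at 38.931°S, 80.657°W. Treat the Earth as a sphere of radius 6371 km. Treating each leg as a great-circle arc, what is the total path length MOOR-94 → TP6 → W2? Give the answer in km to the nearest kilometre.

MOOR-94→TP6: c = 0.042587 rad, d = 271.32 km
TP6→W2: c = 0.024711 rad, d = 157.44 km
Total = 271.32 + 157.44 = 428.76 km

429 km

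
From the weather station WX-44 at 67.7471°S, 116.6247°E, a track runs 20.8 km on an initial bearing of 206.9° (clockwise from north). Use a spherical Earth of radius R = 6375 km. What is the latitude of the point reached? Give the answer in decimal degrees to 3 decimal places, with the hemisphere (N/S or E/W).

67.914°S

δ = d/R = 20.8/6375 = 0.003263 rad
φ₂ = arcsin(sin φ₁ cos δ + cos φ₁ sin δ cos θ)
   = arcsin(-0.92552·0.99999 + 0.37870·0.00326·-0.89180) = -67.91366°
λ₂ = λ₁ + atan2(sin θ sin δ cos φ₁, cos δ − sin φ₁ sin φ₂) = 116.39976°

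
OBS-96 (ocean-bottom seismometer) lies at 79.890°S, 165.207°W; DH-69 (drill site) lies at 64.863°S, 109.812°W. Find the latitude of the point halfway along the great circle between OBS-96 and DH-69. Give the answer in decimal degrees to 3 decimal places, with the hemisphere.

73.940°S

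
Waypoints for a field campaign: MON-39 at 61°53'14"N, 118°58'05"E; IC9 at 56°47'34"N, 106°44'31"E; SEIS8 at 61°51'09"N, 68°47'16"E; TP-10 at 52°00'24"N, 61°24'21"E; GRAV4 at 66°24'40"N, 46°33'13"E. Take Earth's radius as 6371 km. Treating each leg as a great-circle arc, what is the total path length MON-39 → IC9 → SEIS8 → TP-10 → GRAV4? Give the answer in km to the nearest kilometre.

MON-39: φ = +61.88722°, λ = +118.96806°
IC9: φ = +56.79278°, λ = +106.74194°
SEIS8: φ = +61.85250°, λ = +68.78778°
TP-10: φ = +52.00667°, λ = +61.40583°
GRAV4: φ = +66.41111°, λ = +46.55361°
MON-39→IC9: c = 0.140139 rad, d = 892.82 km
IC9→SEIS8: c = 0.343858 rad, d = 2190.72 km
SEIS8→TP-10: c = 0.185389 rad, d = 1181.11 km
TP-10→GRAV4: c = 0.282599 rad, d = 1800.44 km
Total = 892.82 + 2190.72 + 1181.11 + 1800.44 = 6065.10 km

6065 km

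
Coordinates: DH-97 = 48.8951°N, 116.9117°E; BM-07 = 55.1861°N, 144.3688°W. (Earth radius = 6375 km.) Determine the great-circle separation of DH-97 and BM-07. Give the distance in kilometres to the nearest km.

Δφ = 6.2910°,  Δλ = 98.7195°
a = sin²(Δφ/2) + cos φ₁ cos φ₂ sin²(Δλ/2) = 0.219132
c = 2·arcsin(√a) = 0.974313 rad = 55.8240°
d = R·c = 6375 × 0.974313 = 6211.2 km

6211 km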